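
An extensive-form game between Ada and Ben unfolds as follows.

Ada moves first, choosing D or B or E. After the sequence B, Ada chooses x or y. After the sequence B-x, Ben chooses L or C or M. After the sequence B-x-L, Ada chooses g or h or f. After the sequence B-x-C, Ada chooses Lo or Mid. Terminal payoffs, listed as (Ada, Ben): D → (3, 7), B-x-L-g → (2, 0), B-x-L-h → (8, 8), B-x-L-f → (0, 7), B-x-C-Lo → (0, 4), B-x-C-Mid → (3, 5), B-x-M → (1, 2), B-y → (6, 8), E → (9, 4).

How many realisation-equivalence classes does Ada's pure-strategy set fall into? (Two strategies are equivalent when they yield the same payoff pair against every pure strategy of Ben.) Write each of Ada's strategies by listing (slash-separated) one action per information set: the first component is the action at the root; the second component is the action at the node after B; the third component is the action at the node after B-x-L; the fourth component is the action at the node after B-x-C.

Ada has 36 pure strategies: D/x/g/Lo, D/x/g/Mid, D/x/h/Lo, D/x/h/Mid, D/x/f/Lo, D/x/f/Mid, D/y/g/Lo, D/y/g/Mid, D/y/h/Lo, D/y/h/Mid, D/y/f/Lo, D/y/f/Mid, B/x/g/Lo, B/x/g/Mid, B/x/h/Lo, B/x/h/Mid, B/x/f/Lo, B/x/f/Mid, B/y/g/Lo, B/y/g/Mid, B/y/h/Lo, B/y/h/Mid, B/y/f/Lo, B/y/f/Mid, E/x/g/Lo, E/x/g/Mid, E/x/h/Lo, E/x/h/Mid, E/x/f/Lo, E/x/f/Mid, E/y/g/Lo, E/y/g/Mid, E/y/h/Lo, E/y/h/Mid, E/y/f/Lo, E/y/f/Mid. Columns: L, C, M.
{D/x/g/Lo, D/x/g/Mid, D/x/h/Lo, D/x/h/Mid, D/x/f/Lo, D/x/f/Mid, D/y/g/Lo, D/y/g/Mid, D/y/h/Lo, D/y/h/Mid, D/y/f/Lo, D/y/f/Mid} → row (3,7) (3,7) (3,7)
{B/x/g/Lo} → row (2,0) (0,4) (1,2)
{B/x/g/Mid} → row (2,0) (3,5) (1,2)
{B/x/h/Lo} → row (8,8) (0,4) (1,2)
{B/x/h/Mid} → row (8,8) (3,5) (1,2)
{B/x/f/Lo} → row (0,7) (0,4) (1,2)
{B/x/f/Mid} → row (0,7) (3,5) (1,2)
{B/y/g/Lo, B/y/g/Mid, B/y/h/Lo, B/y/h/Mid, B/y/f/Lo, B/y/f/Mid} → row (6,8) (6,8) (6,8)
{E/x/g/Lo, E/x/g/Mid, E/x/h/Lo, E/x/h/Mid, E/x/f/Lo, E/x/f/Mid, E/y/g/Lo, E/y/g/Mid, E/y/h/Lo, E/y/h/Mid, E/y/f/Lo, E/y/f/Mid} → row (9,4) (9,4) (9,4)
That's 9 distinct rows out of 36 strategies.

9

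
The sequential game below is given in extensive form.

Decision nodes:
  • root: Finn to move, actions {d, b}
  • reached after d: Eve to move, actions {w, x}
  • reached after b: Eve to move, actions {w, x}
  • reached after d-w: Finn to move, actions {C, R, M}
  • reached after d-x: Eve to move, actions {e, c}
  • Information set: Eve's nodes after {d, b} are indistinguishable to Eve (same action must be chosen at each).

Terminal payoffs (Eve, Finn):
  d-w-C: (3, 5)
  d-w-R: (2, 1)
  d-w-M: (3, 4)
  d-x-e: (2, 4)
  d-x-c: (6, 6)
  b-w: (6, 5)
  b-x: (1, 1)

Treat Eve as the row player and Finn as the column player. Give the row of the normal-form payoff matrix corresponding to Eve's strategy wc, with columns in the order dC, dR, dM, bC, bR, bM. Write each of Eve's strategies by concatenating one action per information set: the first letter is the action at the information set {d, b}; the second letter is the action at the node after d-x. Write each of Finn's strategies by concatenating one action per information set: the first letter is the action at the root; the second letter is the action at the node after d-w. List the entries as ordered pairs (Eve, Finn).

vs dC: Finn plays d → Eve plays w at [d] → Finn plays C at [d-w] → (3, 5)
vs dR: Finn plays d → Eve plays w at [d] → Finn plays R at [d-w] → (2, 1)
vs dM: Finn plays d → Eve plays w at [d] → Finn plays M at [d-w] → (3, 4)
vs bC: Finn plays b → Eve plays w at [b] → (6, 5)
vs bR: Finn plays b → Eve plays w at [b] → (6, 5)
vs bM: Finn plays b → Eve plays w at [b] → (6, 5)

(3,5) (2,1) (3,4) (6,5) (6,5) (6,5)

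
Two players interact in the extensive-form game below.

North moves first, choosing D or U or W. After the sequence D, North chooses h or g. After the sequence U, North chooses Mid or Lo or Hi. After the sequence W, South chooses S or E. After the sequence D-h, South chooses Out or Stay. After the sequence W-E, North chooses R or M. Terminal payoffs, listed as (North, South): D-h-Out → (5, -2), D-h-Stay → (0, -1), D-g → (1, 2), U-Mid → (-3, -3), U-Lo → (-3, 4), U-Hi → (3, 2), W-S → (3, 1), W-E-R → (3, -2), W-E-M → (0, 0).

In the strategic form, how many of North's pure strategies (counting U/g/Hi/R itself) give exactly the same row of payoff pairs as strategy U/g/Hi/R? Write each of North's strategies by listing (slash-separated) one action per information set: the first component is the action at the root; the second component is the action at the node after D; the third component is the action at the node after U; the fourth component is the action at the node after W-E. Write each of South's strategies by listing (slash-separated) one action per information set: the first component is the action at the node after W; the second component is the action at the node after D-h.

Row for U/g/Hi/R (columns S/Out, S/Stay, E/Out, E/Stay): (3,2) (3,2) (3,2) (3,2).
Under U/g/Hi/R, North's choice at the node after D and at the node after W-E can never be reached regardless of what South does, so varying those choices leaves every outcome unchanged.
Holding the reachable choices fixed and varying the unreachable ones freely already gives 2 × 2 = 4 equivalent strategies.
No other strategy reproduces this row, so those 4 are the full class: U/h/Hi/R, U/h/Hi/M, U/g/Hi/R, U/g/Hi/M.

4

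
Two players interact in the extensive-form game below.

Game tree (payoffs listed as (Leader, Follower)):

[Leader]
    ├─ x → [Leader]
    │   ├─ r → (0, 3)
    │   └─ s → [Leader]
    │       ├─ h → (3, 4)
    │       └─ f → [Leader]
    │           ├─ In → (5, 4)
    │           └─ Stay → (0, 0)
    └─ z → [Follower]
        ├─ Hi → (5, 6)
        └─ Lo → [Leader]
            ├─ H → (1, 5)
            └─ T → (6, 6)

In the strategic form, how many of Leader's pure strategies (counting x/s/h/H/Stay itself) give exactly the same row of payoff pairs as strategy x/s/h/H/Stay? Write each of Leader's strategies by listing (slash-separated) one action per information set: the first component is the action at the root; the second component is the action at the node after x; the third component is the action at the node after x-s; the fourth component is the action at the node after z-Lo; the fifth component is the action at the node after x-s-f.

Row for x/s/h/H/Stay (columns Hi, Lo): (3,4) (3,4).
Under x/s/h/H/Stay, Leader's choice at the node after z-Lo and at the node after x-s-f can never be reached regardless of what Follower does, so varying those choices leaves every outcome unchanged.
Holding the reachable choices fixed and varying the unreachable ones freely already gives 2 × 2 = 4 equivalent strategies.
No other strategy reproduces this row, so those 4 are the full class: x/s/h/H/In, x/s/h/H/Stay, x/s/h/T/In, x/s/h/T/Stay.

4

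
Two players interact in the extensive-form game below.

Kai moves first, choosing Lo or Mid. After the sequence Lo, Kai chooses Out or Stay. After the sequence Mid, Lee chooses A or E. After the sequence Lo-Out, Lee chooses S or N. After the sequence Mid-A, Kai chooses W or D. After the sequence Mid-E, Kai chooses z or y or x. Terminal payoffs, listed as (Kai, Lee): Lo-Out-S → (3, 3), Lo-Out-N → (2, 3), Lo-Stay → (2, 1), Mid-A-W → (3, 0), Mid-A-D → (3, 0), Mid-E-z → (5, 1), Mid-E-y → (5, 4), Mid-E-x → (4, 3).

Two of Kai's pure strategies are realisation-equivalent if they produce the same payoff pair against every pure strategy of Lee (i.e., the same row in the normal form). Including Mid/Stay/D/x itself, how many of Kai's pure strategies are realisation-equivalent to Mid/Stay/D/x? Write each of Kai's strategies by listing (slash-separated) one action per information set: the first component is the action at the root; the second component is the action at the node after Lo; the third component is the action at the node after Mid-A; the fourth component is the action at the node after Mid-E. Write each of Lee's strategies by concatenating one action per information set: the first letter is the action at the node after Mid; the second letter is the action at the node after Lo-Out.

4

Row for Mid/Stay/D/x (columns AS, AN, ES, EN): (3,0) (3,0) (4,3) (4,3).
Under Mid/Stay/D/x, Kai's choice at the node after Lo can never be reached regardless of what Lee does, so varying those choices leaves every outcome unchanged.
Holding the reachable choices fixed and varying the unreachable one freely already gives 2 equivalent strategies.
Checking the remaining rows, Mid/Out/W/x, Mid/Stay/W/x also happen to give the same payoffs in every column, bringing the total to 4: Mid/Out/W/x, Mid/Out/D/x, Mid/Stay/W/x, Mid/Stay/D/x.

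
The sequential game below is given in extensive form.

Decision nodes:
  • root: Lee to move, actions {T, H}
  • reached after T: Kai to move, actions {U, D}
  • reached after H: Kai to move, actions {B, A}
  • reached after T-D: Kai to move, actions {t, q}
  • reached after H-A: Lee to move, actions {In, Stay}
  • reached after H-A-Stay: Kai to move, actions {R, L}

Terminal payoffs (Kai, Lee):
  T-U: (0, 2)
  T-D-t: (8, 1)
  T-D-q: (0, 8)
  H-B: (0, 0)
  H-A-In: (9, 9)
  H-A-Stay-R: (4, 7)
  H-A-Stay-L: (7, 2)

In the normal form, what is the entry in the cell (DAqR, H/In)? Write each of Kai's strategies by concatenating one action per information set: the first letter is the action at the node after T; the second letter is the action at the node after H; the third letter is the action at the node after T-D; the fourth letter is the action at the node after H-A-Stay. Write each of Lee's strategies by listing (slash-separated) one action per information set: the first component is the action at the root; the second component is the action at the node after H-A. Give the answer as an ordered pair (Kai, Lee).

Trace the play path from the root:
  Lee plays H
  Kai plays A at [H]
  Lee plays In at [H-A]
→ terminal payoff (9, 9).
(Kai's choice at the node after T is never reached on this path, so it doesn't affect the outcome.)

(9, 9)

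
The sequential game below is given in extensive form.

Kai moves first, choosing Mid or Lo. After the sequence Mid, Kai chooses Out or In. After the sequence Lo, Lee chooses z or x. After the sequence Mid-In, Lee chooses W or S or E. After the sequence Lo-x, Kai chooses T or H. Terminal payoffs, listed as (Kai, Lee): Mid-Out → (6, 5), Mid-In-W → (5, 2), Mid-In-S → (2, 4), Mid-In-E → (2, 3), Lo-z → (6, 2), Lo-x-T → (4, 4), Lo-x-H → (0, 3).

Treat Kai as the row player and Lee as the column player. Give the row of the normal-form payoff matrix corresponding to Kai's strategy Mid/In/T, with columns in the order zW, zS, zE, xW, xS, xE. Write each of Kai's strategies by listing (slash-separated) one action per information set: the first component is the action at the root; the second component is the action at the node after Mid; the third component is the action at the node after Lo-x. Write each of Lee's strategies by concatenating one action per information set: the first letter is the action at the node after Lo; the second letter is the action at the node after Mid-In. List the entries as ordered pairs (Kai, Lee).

vs zW: Kai plays Mid → Kai plays In at [Mid] → Lee plays W at [Mid-In] → (5, 2)
vs zS: Kai plays Mid → Kai plays In at [Mid] → Lee plays S at [Mid-In] → (2, 4)
vs zE: Kai plays Mid → Kai plays In at [Mid] → Lee plays E at [Mid-In] → (2, 3)
vs xW: Kai plays Mid → Kai plays In at [Mid] → Lee plays W at [Mid-In] → (5, 2)
vs xS: Kai plays Mid → Kai plays In at [Mid] → Lee plays S at [Mid-In] → (2, 4)
vs xE: Kai plays Mid → Kai plays In at [Mid] → Lee plays E at [Mid-In] → (2, 3)

(5,2) (2,4) (2,3) (5,2) (2,4) (2,3)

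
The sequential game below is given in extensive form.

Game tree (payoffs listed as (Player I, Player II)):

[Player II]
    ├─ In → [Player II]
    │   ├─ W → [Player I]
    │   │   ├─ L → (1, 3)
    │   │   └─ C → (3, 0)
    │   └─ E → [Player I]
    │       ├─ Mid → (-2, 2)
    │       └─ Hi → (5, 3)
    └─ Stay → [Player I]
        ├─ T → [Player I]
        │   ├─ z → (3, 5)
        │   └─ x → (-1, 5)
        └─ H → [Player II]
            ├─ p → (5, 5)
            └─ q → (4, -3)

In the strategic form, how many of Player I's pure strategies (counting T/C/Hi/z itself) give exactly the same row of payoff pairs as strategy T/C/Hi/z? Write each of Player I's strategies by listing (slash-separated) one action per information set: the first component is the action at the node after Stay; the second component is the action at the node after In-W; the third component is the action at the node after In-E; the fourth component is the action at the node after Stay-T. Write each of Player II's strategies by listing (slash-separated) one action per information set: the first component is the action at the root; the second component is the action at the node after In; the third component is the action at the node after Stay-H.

Row for T/C/Hi/z (columns In/W/p, In/W/q, In/E/p, In/E/q, Stay/W/p, Stay/W/q, Stay/E/p, Stay/E/q): (3,0) (3,0) (5,3) (5,3) (3,5) (3,5) (3,5) (3,5).
Every one of Player I's information sets is on the play path for some reply by Player II when Player I follows T/C/Hi/z.
Changing the action at any of them therefore changes at least one column, so only T/C/Hi/z itself gives this row.

1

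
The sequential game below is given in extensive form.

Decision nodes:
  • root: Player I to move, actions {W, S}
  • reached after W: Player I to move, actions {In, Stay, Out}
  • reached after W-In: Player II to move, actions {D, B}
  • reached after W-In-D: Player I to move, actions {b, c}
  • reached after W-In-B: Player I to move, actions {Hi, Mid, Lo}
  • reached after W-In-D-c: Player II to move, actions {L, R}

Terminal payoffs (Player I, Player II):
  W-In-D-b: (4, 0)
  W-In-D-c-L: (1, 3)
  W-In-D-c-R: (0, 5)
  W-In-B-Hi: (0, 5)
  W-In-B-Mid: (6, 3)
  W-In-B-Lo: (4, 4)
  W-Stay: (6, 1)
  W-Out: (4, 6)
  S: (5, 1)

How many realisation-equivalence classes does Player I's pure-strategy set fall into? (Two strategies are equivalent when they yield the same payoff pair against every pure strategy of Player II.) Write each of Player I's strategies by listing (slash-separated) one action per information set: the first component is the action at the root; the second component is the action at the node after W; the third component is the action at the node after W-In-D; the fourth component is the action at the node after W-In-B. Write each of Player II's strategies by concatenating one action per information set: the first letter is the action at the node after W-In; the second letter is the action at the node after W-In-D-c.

9

Player I has 36 pure strategies: W/In/b/Hi, W/In/b/Mid, W/In/b/Lo, W/In/c/Hi, W/In/c/Mid, W/In/c/Lo, W/Stay/b/Hi, W/Stay/b/Mid, W/Stay/b/Lo, W/Stay/c/Hi, W/Stay/c/Mid, W/Stay/c/Lo, W/Out/b/Hi, W/Out/b/Mid, W/Out/b/Lo, W/Out/c/Hi, W/Out/c/Mid, W/Out/c/Lo, S/In/b/Hi, S/In/b/Mid, S/In/b/Lo, S/In/c/Hi, S/In/c/Mid, S/In/c/Lo, S/Stay/b/Hi, S/Stay/b/Mid, S/Stay/b/Lo, S/Stay/c/Hi, S/Stay/c/Mid, S/Stay/c/Lo, S/Out/b/Hi, S/Out/b/Mid, S/Out/b/Lo, S/Out/c/Hi, S/Out/c/Mid, S/Out/c/Lo. Columns: DL, DR, BL, BR.
{W/In/b/Hi} → row (4,0) (4,0) (0,5) (0,5)
{W/In/b/Mid} → row (4,0) (4,0) (6,3) (6,3)
{W/In/b/Lo} → row (4,0) (4,0) (4,4) (4,4)
{W/In/c/Hi} → row (1,3) (0,5) (0,5) (0,5)
{W/In/c/Mid} → row (1,3) (0,5) (6,3) (6,3)
{W/In/c/Lo} → row (1,3) (0,5) (4,4) (4,4)
{W/Stay/b/Hi, W/Stay/b/Mid, W/Stay/b/Lo, W/Stay/c/Hi, W/Stay/c/Mid, W/Stay/c/Lo} → row (6,1) (6,1) (6,1) (6,1)
{W/Out/b/Hi, W/Out/b/Mid, W/Out/b/Lo, W/Out/c/Hi, W/Out/c/Mid, W/Out/c/Lo} → row (4,6) (4,6) (4,6) (4,6)
{S/In/b/Hi, S/In/b/Mid, S/In/b/Lo, S/In/c/Hi, S/In/c/Mid, S/In/c/Lo, S/Stay/b/Hi, S/Stay/b/Mid, S/Stay/b/Lo, S/Stay/c/Hi, S/Stay/c/Mid, S/Stay/c/Lo, S/Out/b/Hi, S/Out/b/Mid, S/Out/b/Lo, S/Out/c/Hi, S/Out/c/Mid, S/Out/c/Lo} → row (5,1) (5,1) (5,1) (5,1)
That's 9 distinct rows out of 36 strategies.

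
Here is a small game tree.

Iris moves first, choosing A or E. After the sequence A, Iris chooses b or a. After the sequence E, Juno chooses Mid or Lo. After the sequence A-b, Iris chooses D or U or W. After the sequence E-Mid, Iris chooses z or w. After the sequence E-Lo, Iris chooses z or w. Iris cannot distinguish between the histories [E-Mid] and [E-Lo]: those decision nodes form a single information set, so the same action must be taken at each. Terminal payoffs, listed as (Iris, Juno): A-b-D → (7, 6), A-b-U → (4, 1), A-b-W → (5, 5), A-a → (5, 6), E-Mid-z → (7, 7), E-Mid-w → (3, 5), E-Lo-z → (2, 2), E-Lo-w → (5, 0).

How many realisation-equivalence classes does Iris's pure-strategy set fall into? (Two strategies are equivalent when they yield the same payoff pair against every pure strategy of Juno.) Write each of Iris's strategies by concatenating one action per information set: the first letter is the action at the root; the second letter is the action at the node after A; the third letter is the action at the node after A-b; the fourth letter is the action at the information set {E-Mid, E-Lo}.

Iris has 24 pure strategies: AbDz, AbDw, AbUz, AbUw, AbWz, AbWw, AaDz, AaDw, AaUz, AaUw, AaWz, AaWw, EbDz, EbDw, EbUz, EbUw, EbWz, EbWw, EaDz, EaDw, EaUz, EaUw, EaWz, EaWw. Columns: Mid, Lo.
{AbDz, AbDw} → row (7,6) (7,6)
{AbUz, AbUw} → row (4,1) (4,1)
{AbWz, AbWw} → row (5,5) (5,5)
{AaDz, AaDw, AaUz, AaUw, AaWz, AaWw} → row (5,6) (5,6)
{EbDz, EbUz, EbWz, EaDz, EaUz, EaWz} → row (7,7) (2,2)
{EbDw, EbUw, EbWw, EaDw, EaUw, EaWw} → row (3,5) (5,0)
That's 6 distinct rows out of 24 strategies.

6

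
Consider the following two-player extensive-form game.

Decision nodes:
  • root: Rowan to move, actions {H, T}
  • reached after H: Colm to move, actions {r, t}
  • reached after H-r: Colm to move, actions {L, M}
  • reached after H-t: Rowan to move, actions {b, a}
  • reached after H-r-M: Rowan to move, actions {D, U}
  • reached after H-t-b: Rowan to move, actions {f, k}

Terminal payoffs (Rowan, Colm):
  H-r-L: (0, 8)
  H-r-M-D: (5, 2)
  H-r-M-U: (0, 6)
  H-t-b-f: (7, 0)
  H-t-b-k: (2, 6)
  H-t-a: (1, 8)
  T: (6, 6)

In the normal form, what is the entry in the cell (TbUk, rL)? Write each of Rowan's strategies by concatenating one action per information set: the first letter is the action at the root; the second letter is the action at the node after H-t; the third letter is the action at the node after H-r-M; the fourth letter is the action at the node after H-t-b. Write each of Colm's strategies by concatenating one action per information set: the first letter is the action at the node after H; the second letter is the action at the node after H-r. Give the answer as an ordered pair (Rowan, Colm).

(6, 6)

Trace the play path from the root:
  Rowan plays T
→ terminal payoff (6, 6).
(Rowan's choice at the node after H-t is never reached on this path, so it doesn't affect the outcome.)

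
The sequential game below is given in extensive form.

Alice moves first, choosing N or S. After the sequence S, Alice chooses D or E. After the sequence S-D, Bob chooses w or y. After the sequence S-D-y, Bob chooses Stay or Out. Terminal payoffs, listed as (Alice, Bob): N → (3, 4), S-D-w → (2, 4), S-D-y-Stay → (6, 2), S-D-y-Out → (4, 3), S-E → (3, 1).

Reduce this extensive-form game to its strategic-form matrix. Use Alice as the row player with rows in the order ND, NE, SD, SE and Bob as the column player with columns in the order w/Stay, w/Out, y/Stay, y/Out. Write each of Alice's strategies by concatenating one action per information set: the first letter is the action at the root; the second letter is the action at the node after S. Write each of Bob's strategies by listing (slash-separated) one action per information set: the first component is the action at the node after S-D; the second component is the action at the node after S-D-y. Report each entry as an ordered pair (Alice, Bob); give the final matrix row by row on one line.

ND: (3,4) (3,4) (3,4) (3,4) | NE: (3,4) (3,4) (3,4) (3,4) | SD: (2,4) (2,4) (6,2) (4,3) | SE: (3,1) (3,1) (3,1) (3,1)

       w/Stay    w/Out   y/Stay    y/Out
  ND    (3,4)    (3,4)    (3,4)    (3,4)
  NE    (3,4)    (3,4)    (3,4)    (3,4)
  SD    (2,4)    (2,4)    (6,2)    (4,3)
  SE    (3,1)    (3,1)    (3,1)    (3,1)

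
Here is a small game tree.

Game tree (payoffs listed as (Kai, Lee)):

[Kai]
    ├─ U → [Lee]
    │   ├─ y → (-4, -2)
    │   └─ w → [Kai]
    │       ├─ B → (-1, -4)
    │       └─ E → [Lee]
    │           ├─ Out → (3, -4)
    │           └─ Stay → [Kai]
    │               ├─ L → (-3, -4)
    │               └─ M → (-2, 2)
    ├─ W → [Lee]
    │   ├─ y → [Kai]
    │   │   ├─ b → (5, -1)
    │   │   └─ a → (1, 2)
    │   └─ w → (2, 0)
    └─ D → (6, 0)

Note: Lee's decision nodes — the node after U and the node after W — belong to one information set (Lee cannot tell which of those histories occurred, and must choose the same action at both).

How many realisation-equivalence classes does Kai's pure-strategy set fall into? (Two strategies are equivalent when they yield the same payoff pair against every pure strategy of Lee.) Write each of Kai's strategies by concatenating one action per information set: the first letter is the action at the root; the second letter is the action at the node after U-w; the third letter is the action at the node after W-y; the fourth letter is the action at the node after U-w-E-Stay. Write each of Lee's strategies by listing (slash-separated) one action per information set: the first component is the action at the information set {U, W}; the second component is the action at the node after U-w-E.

6

Kai has 24 pure strategies: UBbL, UBbM, UBaL, UBaM, UEbL, UEbM, UEaL, UEaM, WBbL, WBbM, WBaL, WBaM, WEbL, WEbM, WEaL, WEaM, DBbL, DBbM, DBaL, DBaM, DEbL, DEbM, DEaL, DEaM. Columns: y/Out, y/Stay, w/Out, w/Stay.
{UBbL, UBbM, UBaL, UBaM} → row (-4,-2) (-4,-2) (-1,-4) (-1,-4)
{UEbL, UEaL} → row (-4,-2) (-4,-2) (3,-4) (-3,-4)
{UEbM, UEaM} → row (-4,-2) (-4,-2) (3,-4) (-2,2)
{WBbL, WBbM, WEbL, WEbM} → row (5,-1) (5,-1) (2,0) (2,0)
{WBaL, WBaM, WEaL, WEaM} → row (1,2) (1,2) (2,0) (2,0)
{DBbL, DBbM, DBaL, DBaM, DEbL, DEbM, DEaL, DEaM} → row (6,0) (6,0) (6,0) (6,0)
That's 6 distinct rows out of 24 strategies.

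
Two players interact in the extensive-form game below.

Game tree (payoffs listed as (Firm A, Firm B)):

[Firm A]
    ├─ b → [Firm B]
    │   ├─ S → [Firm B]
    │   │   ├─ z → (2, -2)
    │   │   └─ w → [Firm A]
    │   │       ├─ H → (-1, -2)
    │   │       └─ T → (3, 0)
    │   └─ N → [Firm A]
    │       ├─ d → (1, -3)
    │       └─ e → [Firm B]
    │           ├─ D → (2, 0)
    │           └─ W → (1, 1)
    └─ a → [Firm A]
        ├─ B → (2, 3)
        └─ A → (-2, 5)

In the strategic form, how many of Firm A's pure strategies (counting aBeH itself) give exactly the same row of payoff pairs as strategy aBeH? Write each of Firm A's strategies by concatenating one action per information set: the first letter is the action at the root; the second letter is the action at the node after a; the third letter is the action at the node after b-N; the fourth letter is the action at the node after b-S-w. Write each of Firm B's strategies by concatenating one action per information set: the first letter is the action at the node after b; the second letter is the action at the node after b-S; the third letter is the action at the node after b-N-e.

4

Row for aBeH (columns SzD, SzW, SwD, SwW, NzD, NzW, NwD, NwW): (2,3) (2,3) (2,3) (2,3) (2,3) (2,3) (2,3) (2,3).
Under aBeH, Firm A's choice at the node after b-N and at the node after b-S-w can never be reached regardless of what Firm B does, so varying those choices leaves every outcome unchanged.
Holding the reachable choices fixed and varying the unreachable ones freely already gives 2 × 2 = 4 equivalent strategies.
No other strategy reproduces this row, so those 4 are the full class: aBdH, aBdT, aBeH, aBeT.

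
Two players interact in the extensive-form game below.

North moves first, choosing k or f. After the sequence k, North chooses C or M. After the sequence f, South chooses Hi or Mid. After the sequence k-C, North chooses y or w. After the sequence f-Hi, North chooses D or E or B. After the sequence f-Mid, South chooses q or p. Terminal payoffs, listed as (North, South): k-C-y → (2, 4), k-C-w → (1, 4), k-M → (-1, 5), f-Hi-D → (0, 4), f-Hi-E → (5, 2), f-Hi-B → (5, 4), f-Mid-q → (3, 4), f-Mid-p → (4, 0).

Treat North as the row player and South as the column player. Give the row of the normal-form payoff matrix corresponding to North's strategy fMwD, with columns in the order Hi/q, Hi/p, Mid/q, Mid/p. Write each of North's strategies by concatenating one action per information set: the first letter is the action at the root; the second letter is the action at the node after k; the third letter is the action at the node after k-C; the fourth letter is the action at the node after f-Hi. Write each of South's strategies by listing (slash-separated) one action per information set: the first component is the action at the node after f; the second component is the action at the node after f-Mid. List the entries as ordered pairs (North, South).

vs Hi/q: North plays f → South plays Hi at [f] → North plays D at [f-Hi] → (0, 4)
vs Hi/p: North plays f → South plays Hi at [f] → North plays D at [f-Hi] → (0, 4)
vs Mid/q: North plays f → South plays Mid at [f] → South plays q at [f-Mid] → (3, 4)
vs Mid/p: North plays f → South plays Mid at [f] → South plays p at [f-Mid] → (4, 0)

(0,4) (0,4) (3,4) (4,0)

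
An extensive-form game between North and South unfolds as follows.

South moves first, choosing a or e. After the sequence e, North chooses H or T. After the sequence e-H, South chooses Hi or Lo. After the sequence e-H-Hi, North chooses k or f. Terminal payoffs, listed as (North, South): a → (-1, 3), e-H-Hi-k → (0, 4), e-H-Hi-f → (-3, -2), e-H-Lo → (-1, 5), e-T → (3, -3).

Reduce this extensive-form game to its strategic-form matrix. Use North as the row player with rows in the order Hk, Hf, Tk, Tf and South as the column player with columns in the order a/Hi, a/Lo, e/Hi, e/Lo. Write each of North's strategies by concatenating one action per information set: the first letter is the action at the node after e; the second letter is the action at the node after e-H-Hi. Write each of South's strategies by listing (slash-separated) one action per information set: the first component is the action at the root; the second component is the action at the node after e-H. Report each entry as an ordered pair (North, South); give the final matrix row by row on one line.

Row Hk: a/Hi→(-1,3), a/Lo→(-1,3), e/Hi→(0,4), e/Lo→(-1,5)
Row Hf: a/Hi→(-1,3), a/Lo→(-1,3), e/Hi→(-3,-2), e/Lo→(-1,5)
Row Tk: a/Hi→(-1,3), a/Lo→(-1,3), e/Hi→(3,-3), e/Lo→(3,-3)
Row Tf: a/Hi→(-1,3), a/Lo→(-1,3), e/Hi→(3,-3), e/Lo→(3,-3)

Hk: (-1,3) (-1,3) (0,4) (-1,5) | Hf: (-1,3) (-1,3) (-3,-2) (-1,5) | Tk: (-1,3) (-1,3) (3,-3) (3,-3) | Tf: (-1,3) (-1,3) (3,-3) (3,-3)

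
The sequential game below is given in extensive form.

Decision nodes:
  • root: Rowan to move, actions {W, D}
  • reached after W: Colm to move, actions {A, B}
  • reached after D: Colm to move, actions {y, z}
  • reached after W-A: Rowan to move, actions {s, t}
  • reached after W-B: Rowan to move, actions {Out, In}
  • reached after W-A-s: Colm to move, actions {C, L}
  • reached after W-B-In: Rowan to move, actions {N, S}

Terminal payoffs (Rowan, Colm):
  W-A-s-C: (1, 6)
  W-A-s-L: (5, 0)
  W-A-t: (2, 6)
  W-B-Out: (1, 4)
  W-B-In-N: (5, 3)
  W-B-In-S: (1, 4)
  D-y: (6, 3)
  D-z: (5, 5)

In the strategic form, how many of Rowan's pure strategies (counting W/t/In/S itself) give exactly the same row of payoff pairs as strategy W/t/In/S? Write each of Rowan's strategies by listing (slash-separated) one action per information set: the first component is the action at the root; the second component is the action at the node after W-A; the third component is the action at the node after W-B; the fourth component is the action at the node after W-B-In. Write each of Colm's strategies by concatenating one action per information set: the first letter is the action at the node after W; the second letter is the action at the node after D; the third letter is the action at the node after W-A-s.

Row for W/t/In/S (columns AyC, AyL, AzC, AzL, ByC, ByL, BzC, BzL): (2,6) (2,6) (2,6) (2,6) (1,4) (1,4) (1,4) (1,4).
Every one of Rowan's information sets is on the play path for some reply by Colm when Rowan follows W/t/In/S.
Even so, W/t/Out/N, W/t/Out/S happen to produce the same payoff in every column — so 3 strategies share this row.

3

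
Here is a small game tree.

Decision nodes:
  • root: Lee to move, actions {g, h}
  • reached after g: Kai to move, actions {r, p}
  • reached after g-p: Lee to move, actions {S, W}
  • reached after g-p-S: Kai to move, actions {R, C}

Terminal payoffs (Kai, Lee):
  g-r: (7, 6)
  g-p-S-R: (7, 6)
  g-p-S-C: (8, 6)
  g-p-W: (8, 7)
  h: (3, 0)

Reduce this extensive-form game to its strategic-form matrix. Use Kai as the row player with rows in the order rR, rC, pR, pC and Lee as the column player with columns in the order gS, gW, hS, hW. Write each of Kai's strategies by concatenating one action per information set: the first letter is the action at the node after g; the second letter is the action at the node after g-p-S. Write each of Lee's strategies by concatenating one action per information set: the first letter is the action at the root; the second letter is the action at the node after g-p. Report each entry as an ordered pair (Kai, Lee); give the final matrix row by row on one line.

           gS       gW       hS       hW
  rR    (7,6)    (7,6)    (3,0)    (3,0)
  rC    (7,6)    (7,6)    (3,0)    (3,0)
  pR    (7,6)    (8,7)    (3,0)    (3,0)
  pC    (8,6)    (8,7)    (3,0)    (3,0)

rR: (7,6) (7,6) (3,0) (3,0) | rC: (7,6) (7,6) (3,0) (3,0) | pR: (7,6) (8,7) (3,0) (3,0) | pC: (8,6) (8,7) (3,0) (3,0)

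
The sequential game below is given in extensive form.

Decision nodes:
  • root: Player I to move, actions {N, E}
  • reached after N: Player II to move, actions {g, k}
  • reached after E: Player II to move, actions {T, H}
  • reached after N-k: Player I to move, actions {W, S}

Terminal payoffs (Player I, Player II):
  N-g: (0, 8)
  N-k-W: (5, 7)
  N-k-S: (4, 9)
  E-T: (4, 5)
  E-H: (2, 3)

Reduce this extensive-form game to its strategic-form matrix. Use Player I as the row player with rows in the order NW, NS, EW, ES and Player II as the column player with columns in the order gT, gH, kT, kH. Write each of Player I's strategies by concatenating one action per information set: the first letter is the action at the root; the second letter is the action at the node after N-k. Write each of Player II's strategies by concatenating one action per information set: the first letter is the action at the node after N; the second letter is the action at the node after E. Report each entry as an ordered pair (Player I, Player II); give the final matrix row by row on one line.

NW: (0,8) (0,8) (5,7) (5,7) | NS: (0,8) (0,8) (4,9) (4,9) | EW: (4,5) (2,3) (4,5) (2,3) | ES: (4,5) (2,3) (4,5) (2,3)

           gT       gH       kT       kH
  NW    (0,8)    (0,8)    (5,7)    (5,7)
  NS    (0,8)    (0,8)    (4,9)    (4,9)
  EW    (4,5)    (2,3)    (4,5)    (2,3)
  ES    (4,5)    (2,3)    (4,5)    (2,3)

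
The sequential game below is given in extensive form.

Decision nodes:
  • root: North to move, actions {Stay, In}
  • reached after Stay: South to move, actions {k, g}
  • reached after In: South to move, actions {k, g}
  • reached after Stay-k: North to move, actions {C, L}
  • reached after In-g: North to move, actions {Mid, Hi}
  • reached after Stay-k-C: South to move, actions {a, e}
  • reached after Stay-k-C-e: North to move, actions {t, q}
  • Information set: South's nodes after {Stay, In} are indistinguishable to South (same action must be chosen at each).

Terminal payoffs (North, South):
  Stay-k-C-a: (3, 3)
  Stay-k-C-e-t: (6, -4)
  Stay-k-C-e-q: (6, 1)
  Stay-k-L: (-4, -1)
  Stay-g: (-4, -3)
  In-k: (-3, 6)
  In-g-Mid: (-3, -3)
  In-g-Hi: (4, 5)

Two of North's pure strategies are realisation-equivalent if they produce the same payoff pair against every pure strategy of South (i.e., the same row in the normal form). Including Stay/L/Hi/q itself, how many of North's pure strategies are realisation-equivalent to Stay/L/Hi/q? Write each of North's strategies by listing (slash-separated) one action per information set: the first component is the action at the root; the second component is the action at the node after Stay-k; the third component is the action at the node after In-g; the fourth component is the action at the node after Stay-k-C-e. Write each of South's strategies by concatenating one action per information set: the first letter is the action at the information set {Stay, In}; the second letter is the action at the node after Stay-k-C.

4

Row for Stay/L/Hi/q (columns ka, ke, ga, ge): (-4,-1) (-4,-1) (-4,-3) (-4,-3).
Under Stay/L/Hi/q, North's choice at the node after In-g and at the node after Stay-k-C-e can never be reached regardless of what South does, so varying those choices leaves every outcome unchanged.
Holding the reachable choices fixed and varying the unreachable ones freely already gives 2 × 2 = 4 equivalent strategies.
No other strategy reproduces this row, so those 4 are the full class: Stay/L/Mid/t, Stay/L/Mid/q, Stay/L/Hi/t, Stay/L/Hi/q.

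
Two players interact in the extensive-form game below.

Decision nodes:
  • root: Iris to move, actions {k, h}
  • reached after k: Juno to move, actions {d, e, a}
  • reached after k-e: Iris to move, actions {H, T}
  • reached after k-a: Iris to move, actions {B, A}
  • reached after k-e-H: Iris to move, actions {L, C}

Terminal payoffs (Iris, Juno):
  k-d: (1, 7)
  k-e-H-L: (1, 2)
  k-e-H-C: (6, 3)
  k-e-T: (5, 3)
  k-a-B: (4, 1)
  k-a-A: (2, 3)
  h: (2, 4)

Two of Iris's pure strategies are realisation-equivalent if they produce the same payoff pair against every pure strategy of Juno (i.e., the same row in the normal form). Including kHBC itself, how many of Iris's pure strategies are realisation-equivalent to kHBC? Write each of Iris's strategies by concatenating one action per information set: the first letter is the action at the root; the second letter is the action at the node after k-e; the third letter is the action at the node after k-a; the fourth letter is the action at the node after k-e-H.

Row for kHBC (columns d, e, a): (1,7) (6,3) (4,1).
Every one of Iris's information sets is on the play path for some reply by Juno when Iris follows kHBC.
Changing the action at any of them therefore changes at least one column, so only kHBC itself gives this row.

1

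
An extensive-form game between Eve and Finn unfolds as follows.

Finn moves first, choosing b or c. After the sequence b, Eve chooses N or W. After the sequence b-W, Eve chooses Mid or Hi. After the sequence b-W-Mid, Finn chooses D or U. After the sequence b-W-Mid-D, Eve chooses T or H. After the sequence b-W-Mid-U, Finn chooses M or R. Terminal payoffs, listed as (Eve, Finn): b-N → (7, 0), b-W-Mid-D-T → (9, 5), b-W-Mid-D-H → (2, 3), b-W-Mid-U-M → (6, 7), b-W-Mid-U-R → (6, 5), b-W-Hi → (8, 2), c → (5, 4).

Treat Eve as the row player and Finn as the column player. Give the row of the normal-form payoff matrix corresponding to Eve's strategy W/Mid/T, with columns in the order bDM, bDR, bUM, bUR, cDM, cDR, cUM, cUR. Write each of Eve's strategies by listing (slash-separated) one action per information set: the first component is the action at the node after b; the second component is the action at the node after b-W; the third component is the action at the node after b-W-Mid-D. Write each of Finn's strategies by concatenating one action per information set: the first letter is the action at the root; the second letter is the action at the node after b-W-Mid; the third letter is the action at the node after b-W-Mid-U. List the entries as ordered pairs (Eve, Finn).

vs bDM: Finn plays b → Eve plays W at [b] → Eve plays Mid at [b-W] → Finn plays D at [b-W-Mid] → Eve plays T at [b-W-Mid-D] → (9, 5)
vs bDR: Finn plays b → Eve plays W at [b] → Eve plays Mid at [b-W] → Finn plays D at [b-W-Mid] → Eve plays T at [b-W-Mid-D] → (9, 5)
vs bUM: Finn plays b → Eve plays W at [b] → Eve plays Mid at [b-W] → Finn plays U at [b-W-Mid] → Finn plays M at [b-W-Mid-U] → (6, 7)
vs bUR: Finn plays b → Eve plays W at [b] → Eve plays Mid at [b-W] → Finn plays U at [b-W-Mid] → Finn plays R at [b-W-Mid-U] → (6, 5)
vs cDM: Finn plays c → (5, 4)
vs cDR: Finn plays c → (5, 4)
vs cUM: Finn plays c → (5, 4)
vs cUR: Finn plays c → (5, 4)

(9,5) (9,5) (6,7) (6,5) (5,4) (5,4) (5,4) (5,4)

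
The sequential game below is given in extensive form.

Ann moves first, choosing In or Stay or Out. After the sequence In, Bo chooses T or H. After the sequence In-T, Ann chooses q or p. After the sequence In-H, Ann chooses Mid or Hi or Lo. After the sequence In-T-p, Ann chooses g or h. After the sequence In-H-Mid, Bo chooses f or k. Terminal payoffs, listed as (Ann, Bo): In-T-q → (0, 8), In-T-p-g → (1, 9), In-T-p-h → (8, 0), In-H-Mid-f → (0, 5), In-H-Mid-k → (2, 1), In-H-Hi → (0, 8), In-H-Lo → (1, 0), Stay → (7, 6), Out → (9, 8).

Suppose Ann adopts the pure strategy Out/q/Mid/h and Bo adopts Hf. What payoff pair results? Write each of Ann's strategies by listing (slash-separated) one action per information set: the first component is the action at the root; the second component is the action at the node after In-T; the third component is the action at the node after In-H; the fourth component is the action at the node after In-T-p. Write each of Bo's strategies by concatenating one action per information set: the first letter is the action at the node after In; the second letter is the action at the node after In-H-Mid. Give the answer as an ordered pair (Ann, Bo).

Trace the play path from the root:
  Ann plays Out
→ terminal payoff (9, 8).
(Ann's choice at the node after In-T is never reached on this path, so it doesn't affect the outcome.)

(9, 8)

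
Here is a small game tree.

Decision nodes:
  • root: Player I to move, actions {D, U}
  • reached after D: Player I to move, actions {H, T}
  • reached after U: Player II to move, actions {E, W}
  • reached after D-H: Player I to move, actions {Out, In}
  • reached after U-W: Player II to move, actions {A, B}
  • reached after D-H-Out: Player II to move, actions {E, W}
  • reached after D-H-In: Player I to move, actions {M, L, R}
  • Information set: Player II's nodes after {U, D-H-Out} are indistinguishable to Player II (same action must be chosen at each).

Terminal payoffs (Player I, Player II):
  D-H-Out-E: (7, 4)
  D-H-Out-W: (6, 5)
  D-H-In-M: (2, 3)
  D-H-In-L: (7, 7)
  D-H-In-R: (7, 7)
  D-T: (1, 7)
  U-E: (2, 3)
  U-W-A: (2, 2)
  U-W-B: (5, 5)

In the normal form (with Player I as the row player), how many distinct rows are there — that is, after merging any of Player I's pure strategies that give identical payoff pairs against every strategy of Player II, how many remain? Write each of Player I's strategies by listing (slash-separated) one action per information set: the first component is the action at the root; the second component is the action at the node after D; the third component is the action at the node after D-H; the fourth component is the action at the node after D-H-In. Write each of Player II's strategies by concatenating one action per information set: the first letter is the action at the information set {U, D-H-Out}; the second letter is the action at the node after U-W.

Player I has 24 pure strategies: D/H/Out/M, D/H/Out/L, D/H/Out/R, D/H/In/M, D/H/In/L, D/H/In/R, D/T/Out/M, D/T/Out/L, D/T/Out/R, D/T/In/M, D/T/In/L, D/T/In/R, U/H/Out/M, U/H/Out/L, U/H/Out/R, U/H/In/M, U/H/In/L, U/H/In/R, U/T/Out/M, U/T/Out/L, U/T/Out/R, U/T/In/M, U/T/In/L, U/T/In/R. Columns: EA, EB, WA, WB.
{D/H/Out/M, D/H/Out/L, D/H/Out/R} → row (7,4) (7,4) (6,5) (6,5)
{D/H/In/M} → row (2,3) (2,3) (2,3) (2,3)
{D/H/In/L, D/H/In/R} → row (7,7) (7,7) (7,7) (7,7)
{D/T/Out/M, D/T/Out/L, D/T/Out/R, D/T/In/M, D/T/In/L, D/T/In/R} → row (1,7) (1,7) (1,7) (1,7)
{U/H/Out/M, U/H/Out/L, U/H/Out/R, U/H/In/M, U/H/In/L, U/H/In/R, U/T/Out/M, U/T/Out/L, U/T/Out/R, U/T/In/M, U/T/In/L, U/T/In/R} → row (2,3) (2,3) (2,2) (5,5)
That's 5 distinct rows out of 24 strategies.

5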